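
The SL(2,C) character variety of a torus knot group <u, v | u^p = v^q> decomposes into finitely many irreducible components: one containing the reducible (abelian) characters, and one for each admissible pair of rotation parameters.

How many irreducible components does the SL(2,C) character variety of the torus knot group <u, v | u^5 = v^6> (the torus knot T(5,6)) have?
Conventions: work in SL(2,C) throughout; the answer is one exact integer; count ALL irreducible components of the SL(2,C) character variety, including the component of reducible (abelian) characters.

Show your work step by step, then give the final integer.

11

For T(5,6): irreducibility forces the central element u^5 = v^6 to one of +I, -I.
So on each irreducible component the traces are pinned: tr(u) = 2*cos(pi*alpha/5) with 1 <= alpha <= 4, tr(v) = 2*cos(pi*beta/6) with 1 <= beta <= 5.
The two central values (-1)^alpha I and (-1)^beta I must be the same matrix, so alpha and beta share a parity.
Counting: 2 odd alphas x 3 odd betas + 2 even alphas x 2 even betas = 6 + 4 = 10.
components with irreducible characters: 10; plus the single component of reducible (abelian) characters: total 11.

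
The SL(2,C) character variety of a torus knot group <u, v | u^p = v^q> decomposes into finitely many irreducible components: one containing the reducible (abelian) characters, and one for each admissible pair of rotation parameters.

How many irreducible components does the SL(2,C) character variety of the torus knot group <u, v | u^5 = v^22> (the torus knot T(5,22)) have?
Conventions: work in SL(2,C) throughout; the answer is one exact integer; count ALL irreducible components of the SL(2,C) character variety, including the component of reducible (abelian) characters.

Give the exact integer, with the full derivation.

43

In the torus knot group T(5,22), u^5 = v^22 is central, so an irreducible representation sends it to +I or -I (Schur).
This locks tr(u) to 2*cos(pi*alpha/5), alpha in 1..4, and tr(v) to 2*cos(pi*beta/22), beta in 1..21, on each component of irreducible characters.
Consistency of u^5 = (-1)^alpha I with v^22 = (-1)^beta I forces alpha = beta (mod 2).
count pairs: odd alpha (2 choices) x odd beta (11), plus even alpha (2) x even beta (10): 2*11 + 2*10 = 42.
Total: 42 irreducible-character components + 1 reducible (abelian) component = 43.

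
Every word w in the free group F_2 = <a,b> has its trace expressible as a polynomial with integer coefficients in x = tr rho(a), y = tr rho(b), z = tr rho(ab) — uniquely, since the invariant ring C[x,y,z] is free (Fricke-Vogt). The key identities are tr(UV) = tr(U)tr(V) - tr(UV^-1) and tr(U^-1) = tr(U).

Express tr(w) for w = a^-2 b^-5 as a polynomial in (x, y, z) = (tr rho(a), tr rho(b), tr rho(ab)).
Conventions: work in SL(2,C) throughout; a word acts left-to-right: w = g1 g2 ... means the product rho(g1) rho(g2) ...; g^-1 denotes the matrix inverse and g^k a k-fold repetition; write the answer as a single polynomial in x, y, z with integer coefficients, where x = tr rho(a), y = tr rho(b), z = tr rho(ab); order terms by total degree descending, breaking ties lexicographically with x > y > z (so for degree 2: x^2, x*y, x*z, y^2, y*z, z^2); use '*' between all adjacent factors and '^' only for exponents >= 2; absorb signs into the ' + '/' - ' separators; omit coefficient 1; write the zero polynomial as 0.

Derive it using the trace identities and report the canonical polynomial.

x*y^4*z - x^2*y^3 - y^5 - 3*x*y^2*z + 2*x^2*y + 5*y^3 + x*z - 5*y

trace(b^-1) = trace(b) = y
trace(b^-1 a) = trace(a) * trace(b) - trace(a b) = x*y - z
trace(a^-1 b^-1) = trace(b^-1) * trace(a) - trace(b^-1 a) = z
trace(b^-1 a^-1 b^-1) = trace(a^-1 b^-1) * trace(b) - trace(a^-1) = y*z - x
trace(b^-1 a^-1 b^-2) = trace(b^-1 a^-1 b^-1) * trace(b) - trace(b^-1 a^-1) = y^2*z - x*y - z
trace(b^-4 a^-1) = trace(b^-1 a^-1 b^-2) * trace(b) - trace(b^-1 a^-1 b^-1) = y^3*z - x*y^2 - 2*y*z + x
trace(b^-5 a^-1) = trace(b^-4 a^-1) * trace(b) - trace(b^-4 a^-1 b) = y^4*z - x*y^3 - 3*y^2*z + 2*x*y + z
trace(b^-2) = trace(b^-1) * trace(b) - trace(1) = y^2 - 2
trace(b^-3) = trace(b^-2) * trace(b) - trace(b^-1) = y^3 - 3*y
trace(b^-4) = trace(b^-3) * trace(b) - trace(b^-2) = y^4 - 4*y^2 + 2
trace(b^-5) = trace(b^-4) * trace(b) - trace(b^-3) = y^5 - 5*y^3 + 5*y
trace(a^-2 b^-5) = trace(b^-5 a^-1) * trace(a) - trace(b^-5) = x*y^4*z - x^2*y^3 - y^5 - 3*x*y^2*z + 2*x^2*y + 5*y^3 + x*z - 5*y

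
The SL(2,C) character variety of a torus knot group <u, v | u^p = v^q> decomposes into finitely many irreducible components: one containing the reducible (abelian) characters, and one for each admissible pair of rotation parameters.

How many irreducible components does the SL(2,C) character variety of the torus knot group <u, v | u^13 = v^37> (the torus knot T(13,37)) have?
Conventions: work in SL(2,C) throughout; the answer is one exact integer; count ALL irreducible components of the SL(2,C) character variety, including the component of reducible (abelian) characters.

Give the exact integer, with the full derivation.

217

In the torus knot group T(13,37), u^13 = v^37 is central, so an irreducible representation sends it to +I or -I (Schur).
On an irreducible component, tr(u) is locked at 2*cos(pi*alpha/13) for some alpha in 1..12, and tr(v) at 2*cos(pi*beta/37) for some beta in 1..36.
u^13 = (-1)^alpha I and v^37 = (-1)^beta I must agree, so alpha and beta have equal parity.
Counting: 6 odd alphas x 18 odd betas + 6 even alphas x 18 even betas = 108 + 108 = 216.
Total: 216 irreducible-character components + 1 reducible (abelian) component = 217.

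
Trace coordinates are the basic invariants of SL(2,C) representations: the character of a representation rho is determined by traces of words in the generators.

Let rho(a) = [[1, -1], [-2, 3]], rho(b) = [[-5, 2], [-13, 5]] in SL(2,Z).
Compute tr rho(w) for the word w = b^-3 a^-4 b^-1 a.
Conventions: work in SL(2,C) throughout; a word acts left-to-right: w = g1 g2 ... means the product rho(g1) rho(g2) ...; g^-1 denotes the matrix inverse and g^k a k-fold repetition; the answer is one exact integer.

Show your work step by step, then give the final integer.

rho(b^-1) = [[5, -2], [13, -5]]
... * rho(b^-1) = [[5, -2], [13, -5]]  ->  [[-1, 0], [0, -1]]
... * rho(b^-1) = [[5, -2], [13, -5]]  ->  [[-5, 2], [-13, 5]]
... * rho(a^-1) = [[3, 1], [2, 1]]  ->  [[-11, -3], [-29, -8]]
... * rho(a^-1) = [[3, 1], [2, 1]]  ->  [[-39, -14], [-103, -37]]
... * rho(a^-1) = [[3, 1], [2, 1]]  ->  [[-145, -53], [-383, -140]]
... * rho(a^-1) = [[3, 1], [2, 1]]  ->  [[-541, -198], [-1429, -523]]
... * rho(b^-1) = [[5, -2], [13, -5]]  ->  [[-5279, 2072], [-13944, 5473]]
... * rho(a) = [[1, -1], [-2, 3]]  ->  [[-9423, 11495], [-24890, 30363]]
tr = -9423 + 30363 = 20940

20940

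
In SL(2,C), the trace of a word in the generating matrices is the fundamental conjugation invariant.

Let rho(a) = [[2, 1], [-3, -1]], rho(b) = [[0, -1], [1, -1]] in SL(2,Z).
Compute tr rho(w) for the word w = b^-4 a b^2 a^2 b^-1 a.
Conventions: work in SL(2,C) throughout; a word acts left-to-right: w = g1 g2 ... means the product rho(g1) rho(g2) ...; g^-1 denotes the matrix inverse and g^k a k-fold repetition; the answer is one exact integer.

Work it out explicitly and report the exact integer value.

-169

rho(b^-1) = [[-1, 1], [-1, 0]]
... * rho(b^-1) = [[-1, 1], [-1, 0]]  ->  [[0, -1], [1, -1]]
... * rho(b^-1) = [[-1, 1], [-1, 0]]  ->  [[1, 0], [0, 1]]
... * rho(b^-1) = [[-1, 1], [-1, 0]]  ->  [[-1, 1], [-1, 0]]
... * rho(a) = [[2, 1], [-3, -1]]  ->  [[-5, -2], [-2, -1]]
... * rho(b) = [[0, -1], [1, -1]]  ->  [[-2, 7], [-1, 3]]
... * rho(b) = [[0, -1], [1, -1]]  ->  [[7, -5], [3, -2]]
... * rho(a) = [[2, 1], [-3, -1]]  ->  [[29, 12], [12, 5]]
... * rho(a) = [[2, 1], [-3, -1]]  ->  [[22, 17], [9, 7]]
... * rho(b^-1) = [[-1, 1], [-1, 0]]  ->  [[-39, 22], [-16, 9]]
... * rho(a) = [[2, 1], [-3, -1]]  ->  [[-144, -61], [-59, -25]]
tr = -144 + -25 = -169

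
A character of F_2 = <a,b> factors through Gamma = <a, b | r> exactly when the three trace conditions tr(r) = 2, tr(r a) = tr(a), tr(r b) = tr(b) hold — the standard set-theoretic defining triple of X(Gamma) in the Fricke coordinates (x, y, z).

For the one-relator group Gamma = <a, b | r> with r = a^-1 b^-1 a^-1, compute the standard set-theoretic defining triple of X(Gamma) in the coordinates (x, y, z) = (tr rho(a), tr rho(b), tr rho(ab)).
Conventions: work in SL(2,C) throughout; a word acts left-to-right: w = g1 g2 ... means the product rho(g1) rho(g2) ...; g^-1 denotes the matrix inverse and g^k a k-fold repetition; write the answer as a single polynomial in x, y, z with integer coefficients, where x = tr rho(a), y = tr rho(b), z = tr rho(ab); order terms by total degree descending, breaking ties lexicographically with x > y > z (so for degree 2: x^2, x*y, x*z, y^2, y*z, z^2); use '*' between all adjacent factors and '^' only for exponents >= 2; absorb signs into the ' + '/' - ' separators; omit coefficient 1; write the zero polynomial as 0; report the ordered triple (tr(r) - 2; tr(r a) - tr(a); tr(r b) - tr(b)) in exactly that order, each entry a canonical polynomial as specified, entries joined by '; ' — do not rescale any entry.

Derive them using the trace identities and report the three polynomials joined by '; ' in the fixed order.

trace(a^-1) = trace(a) = x
trace(a^-1 b) = trace(b) trace(a) - trace(b a) = x*y - z
trace(b^-1 a^-1) = trace(a^-1) trace(b) - trace(a^-1 b) = z
trace(a^-1 b^-1 a^-1) = trace(b^-1 a^-1) trace(a) - trace(b^-1) = x*z - y
trace(b a b) = trace(b) trace(a b) - trace(a) = y*z - x
trace(b a b a) = trace(a b) trace(a b) - trace(1) = z^2 - 2
trace(a b a^-1 b) = trace(b a b) trace(a) - trace(b a b a) = x*y*z - x^2 - z^2 + 2
trace(b a^-1 b^-1 a) = trace(a b a^-1) trace(b) - trace(a b a^-1 b) = -x*y*z + x^2 + y^2 + z^2 - 2
trace(a^-1 b^-1 a^-1 b) = trace(b a^-1 b^-1) trace(a) - trace(b a^-1 b^-1 a) = x*y*z - y^2 - z^2 + 2
assemble the triple (trace(r) - 2; trace(r a) - x; trace(r b) - y)

x*z - y - 2; -x + z; x*y*z - y^2 - z^2 - y + 2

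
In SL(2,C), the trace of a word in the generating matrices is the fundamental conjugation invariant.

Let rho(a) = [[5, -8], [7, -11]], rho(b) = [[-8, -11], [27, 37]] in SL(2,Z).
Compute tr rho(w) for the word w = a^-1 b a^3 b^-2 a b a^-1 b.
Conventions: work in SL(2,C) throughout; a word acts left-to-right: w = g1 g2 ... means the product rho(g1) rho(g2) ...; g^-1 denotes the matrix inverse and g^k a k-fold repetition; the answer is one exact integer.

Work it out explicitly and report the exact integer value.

rho(a^-1) = [[-11, 8], [-7, 5]]
... * rho(b) = [[-8, -11], [27, 37]]  ->  [[304, 417], [191, 262]]
... * rho(a) = [[5, -8], [7, -11]]  ->  [[4439, -7019], [2789, -4410]]
... * rho(a) = [[5, -8], [7, -11]]  ->  [[-26938, 41697], [-16925, 26198]]
... * rho(a) = [[5, -8], [7, -11]]  ->  [[157189, -243163], [98761, -152778]]
... * rho(b^-1) = [[37, 11], [-27, -8]]  ->  [[12381394, 3674383], [7779163, 2308595]]
... * rho(b^-1) = [[37, 11], [-27, -8]]  ->  [[358903237, 106800270], [225496966, 67102033]]
... * rho(a) = [[5, -8], [7, -11]]  ->  [[2542118075, -4046028866], [1597199061, -2542098091]]
... * rho(b) = [[-8, -11], [27, 37]]  ->  [[-129579723982, -177666366867], [-81414240945, -111626819038]]
... * rho(a^-1) = [[-11, 8], [-7, 5]]  ->  [[2669041531871, -1924969626191], [1676944383661, -1209448022750]]
... * rho(b) = [[-8, -11], [27, 37]]  ->  [[-73326512162125, -100583333019648], [-46070651683538, -63195965062021]]
tr = -73326512162125 + -63195965062021 = -136522477224146

-136522477224146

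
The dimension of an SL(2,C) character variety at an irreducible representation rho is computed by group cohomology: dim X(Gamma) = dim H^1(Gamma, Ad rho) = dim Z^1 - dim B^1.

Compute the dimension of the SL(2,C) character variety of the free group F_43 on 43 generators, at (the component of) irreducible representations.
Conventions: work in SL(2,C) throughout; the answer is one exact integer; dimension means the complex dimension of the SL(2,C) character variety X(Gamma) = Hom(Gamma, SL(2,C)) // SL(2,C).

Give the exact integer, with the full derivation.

126

Here Gamma is free of rank 43 — no relator constrains a cocycle.
Z^1(Gamma, Ad rho) = (sl_2)^43: a cocycle is a free choice of one sl_2 vector per generator, so dim Z^1 = 3*43 = 129.
Irreducibility makes the coboundary map sl_2 -> Z^1 injective (trivial centralizer), so dim B^1 = 3.
dim H^1 = 129 - 3 = 126, which is dim X.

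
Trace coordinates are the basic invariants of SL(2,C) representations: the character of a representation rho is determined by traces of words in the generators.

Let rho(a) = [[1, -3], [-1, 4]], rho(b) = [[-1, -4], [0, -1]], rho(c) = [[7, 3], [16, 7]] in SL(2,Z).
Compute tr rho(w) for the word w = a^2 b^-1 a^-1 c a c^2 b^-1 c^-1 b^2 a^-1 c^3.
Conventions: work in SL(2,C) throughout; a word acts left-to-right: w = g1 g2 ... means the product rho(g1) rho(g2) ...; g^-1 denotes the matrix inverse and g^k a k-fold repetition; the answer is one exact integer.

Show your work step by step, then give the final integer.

130959562420

rho(a) = [[1, -3], [-1, 4]]
... * rho(a) = [[1, -3], [-1, 4]]  ->  [[4, -15], [-5, 19]]
... * rho(b^-1) = [[-1, 4], [0, -1]]  ->  [[-4, 31], [5, -39]]
... * rho(a^-1) = [[4, 3], [1, 1]]  ->  [[15, 19], [-19, -24]]
... * rho(c) = [[7, 3], [16, 7]]  ->  [[409, 178], [-517, -225]]
... * rho(a) = [[1, -3], [-1, 4]]  ->  [[231, -515], [-292, 651]]
... * rho(c) = [[7, 3], [16, 7]]  ->  [[-6623, -2912], [8372, 3681]]
... * rho(c) = [[7, 3], [16, 7]]  ->  [[-92953, -40253], [117500, 50883]]
... * rho(b^-1) = [[-1, 4], [0, -1]]  ->  [[92953, -331559], [-117500, 419117]]
... * rho(c^-1) = [[7, -3], [-16, 7]]  ->  [[5955615, -2599772], [-7528372, 3286319]]
... * rho(b) = [[-1, -4], [0, -1]]  ->  [[-5955615, -21222688], [7528372, 26827169]]
... * rho(b) = [[-1, -4], [0, -1]]  ->  [[5955615, 45045148], [-7528372, -56940657]]
... * rho(a^-1) = [[4, 3], [1, 1]]  ->  [[68867608, 62911993], [-87054145, -79525773]]
... * rho(c) = [[7, 3], [16, 7]]  ->  [[1488665144, 646986775], [-1881791383, -817842846]]
... * rho(c) = [[7, 3], [16, 7]]  ->  [[20772444408, 8994902857], [-26258025217, -11370274071]]
... * rho(c) = [[7, 3], [16, 7]]  ->  [[289325556568, 125281653223], [-365730561655, -158365994148]]
tr = 289325556568 + -158365994148 = 130959562420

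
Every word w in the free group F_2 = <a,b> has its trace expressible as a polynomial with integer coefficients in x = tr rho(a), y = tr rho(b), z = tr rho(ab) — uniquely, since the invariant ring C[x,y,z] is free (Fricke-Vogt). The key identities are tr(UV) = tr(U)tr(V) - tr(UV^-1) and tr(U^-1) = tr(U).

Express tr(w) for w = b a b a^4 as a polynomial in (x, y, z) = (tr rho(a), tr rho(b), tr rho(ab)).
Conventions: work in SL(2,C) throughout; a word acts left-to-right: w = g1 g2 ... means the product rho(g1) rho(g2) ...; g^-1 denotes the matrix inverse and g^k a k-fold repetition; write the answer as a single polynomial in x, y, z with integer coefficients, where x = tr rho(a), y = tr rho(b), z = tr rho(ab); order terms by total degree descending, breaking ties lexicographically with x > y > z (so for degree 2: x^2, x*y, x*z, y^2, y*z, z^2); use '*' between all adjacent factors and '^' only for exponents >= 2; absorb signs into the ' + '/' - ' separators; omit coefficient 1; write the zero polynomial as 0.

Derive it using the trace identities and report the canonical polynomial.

x^3*z^2 - x^2*y*z - x^3 - 2*x*z^2 + y*z + 3*x

tr(b a b a) = tr(a b) * tr(a b) - tr(1)   [split at a repeated a] = z^2 - 2
use: tr(b a b) = tr(b) * tr(a b) - tr(a)   [square of b] = y*z - x
use: tr(b a b a^2) = tr(a) * tr(b a b a) - tr(b a b)   [square of a] = x*z^2 - y*z - x
tr(a b a b a^2) = tr(a) * tr(b a b a^2) - tr(b a b a)   [square of a] = x^2*z^2 - x*y*z - x^2 - z^2 + 2
use: tr(b a b a^4) = tr(a) * tr(a b a b a^2) - tr(a b a b a)   [square of a] = x^3*z^2 - x^2*y*z - x^3 - 2*x*z^2 + y*z + 3*x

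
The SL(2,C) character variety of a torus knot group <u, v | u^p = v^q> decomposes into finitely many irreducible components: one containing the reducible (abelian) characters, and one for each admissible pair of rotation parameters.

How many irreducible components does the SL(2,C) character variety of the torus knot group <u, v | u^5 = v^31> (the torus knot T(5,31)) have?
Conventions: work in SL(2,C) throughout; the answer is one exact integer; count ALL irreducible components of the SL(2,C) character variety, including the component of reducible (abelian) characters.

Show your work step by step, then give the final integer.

61

In the torus knot group T(5,31), u^5 = v^31 is central, so an irreducible representation sends it to +I or -I (Schur).
This locks tr(u) to 2*cos(pi*alpha/5), alpha in 1..4, and tr(v) to 2*cos(pi*beta/31), beta in 1..30, on each component of irreducible characters.
Consistency of u^5 = (-1)^alpha I with v^31 = (-1)^beta I forces alpha = beta (mod 2).
count pairs: odd alpha (2 choices) x odd beta (15), plus even alpha (2) x even beta (15): 2*15 + 2*15 = 60.
components with irreducible characters: 60; plus the single component of reducible (abelian) characters: total 61.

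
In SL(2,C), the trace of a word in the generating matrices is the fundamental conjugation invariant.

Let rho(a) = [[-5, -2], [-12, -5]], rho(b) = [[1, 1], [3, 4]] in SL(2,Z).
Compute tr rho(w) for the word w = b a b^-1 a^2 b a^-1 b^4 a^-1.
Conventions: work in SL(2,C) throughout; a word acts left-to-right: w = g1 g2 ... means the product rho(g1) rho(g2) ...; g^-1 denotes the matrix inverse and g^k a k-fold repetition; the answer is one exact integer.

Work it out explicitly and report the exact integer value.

-7357543

rho(b) = [[1, 1], [3, 4]]
... * rho(a) = [[-5, -2], [-12, -5]]  ->  [[-17, -7], [-63, -26]]
... * rho(b^-1) = [[4, -1], [-3, 1]]  ->  [[-47, 10], [-174, 37]]
... * rho(a) = [[-5, -2], [-12, -5]]  ->  [[115, 44], [426, 163]]
... * rho(a) = [[-5, -2], [-12, -5]]  ->  [[-1103, -450], [-4086, -1667]]
... * rho(b) = [[1, 1], [3, 4]]  ->  [[-2453, -2903], [-9087, -10754]]
... * rho(a^-1) = [[-5, 2], [12, -5]]  ->  [[-22571, 9609], [-83613, 35596]]
... * rho(b) = [[1, 1], [3, 4]]  ->  [[6256, 15865], [23175, 58771]]
... * rho(b) = [[1, 1], [3, 4]]  ->  [[53851, 69716], [199488, 258259]]
... * rho(b) = [[1, 1], [3, 4]]  ->  [[262999, 332715], [974265, 1232524]]
... * rho(b) = [[1, 1], [3, 4]]  ->  [[1261144, 1593859], [4671837, 5904361]]
... * rho(a^-1) = [[-5, 2], [12, -5]]  ->  [[12820588, -5447007], [47493147, -20178131]]
tr = 12820588 + -20178131 = -7357543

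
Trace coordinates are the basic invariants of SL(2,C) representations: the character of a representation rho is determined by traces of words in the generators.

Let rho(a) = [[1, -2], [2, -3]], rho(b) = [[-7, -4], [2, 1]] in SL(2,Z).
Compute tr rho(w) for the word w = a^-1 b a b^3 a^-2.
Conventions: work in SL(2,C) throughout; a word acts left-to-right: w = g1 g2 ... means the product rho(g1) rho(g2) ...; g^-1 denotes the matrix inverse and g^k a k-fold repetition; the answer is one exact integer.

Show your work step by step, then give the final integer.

-69742

rho(a^-1) = [[-3, 2], [-2, 1]]
... * rho(b) = [[-7, -4], [2, 1]]  ->  [[25, 14], [16, 9]]
... * rho(a) = [[1, -2], [2, -3]]  ->  [[53, -92], [34, -59]]
... * rho(b) = [[-7, -4], [2, 1]]  ->  [[-555, -304], [-356, -195]]
... * rho(b) = [[-7, -4], [2, 1]]  ->  [[3277, 1916], [2102, 1229]]
... * rho(b) = [[-7, -4], [2, 1]]  ->  [[-19107, -11192], [-12256, -7179]]
... * rho(a^-1) = [[-3, 2], [-2, 1]]  ->  [[79705, -49406], [51126, -31691]]
... * rho(a^-1) = [[-3, 2], [-2, 1]]  ->  [[-140303, 110004], [-89996, 70561]]
tr = -140303 + 70561 = -69742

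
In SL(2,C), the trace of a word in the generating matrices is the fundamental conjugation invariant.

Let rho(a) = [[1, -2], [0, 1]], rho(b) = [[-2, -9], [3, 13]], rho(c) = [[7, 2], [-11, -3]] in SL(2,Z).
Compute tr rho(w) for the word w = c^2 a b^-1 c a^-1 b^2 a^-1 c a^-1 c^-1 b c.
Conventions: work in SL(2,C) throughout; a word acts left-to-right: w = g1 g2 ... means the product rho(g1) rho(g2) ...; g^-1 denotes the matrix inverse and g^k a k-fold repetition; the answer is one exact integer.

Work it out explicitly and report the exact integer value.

rho(c) = [[7, 2], [-11, -3]]
... * rho(c) = [[7, 2], [-11, -3]]  ->  [[27, 8], [-44, -13]]
... * rho(a) = [[1, -2], [0, 1]]  ->  [[27, -46], [-44, 75]]
... * rho(b^-1) = [[13, 9], [-3, -2]]  ->  [[489, 335], [-797, -546]]
... * rho(c) = [[7, 2], [-11, -3]]  ->  [[-262, -27], [427, 44]]
... * rho(a^-1) = [[1, 2], [0, 1]]  ->  [[-262, -551], [427, 898]]
... * rho(b) = [[-2, -9], [3, 13]]  ->  [[-1129, -4805], [1840, 7831]]
... * rho(b) = [[-2, -9], [3, 13]]  ->  [[-12157, -52304], [19813, 85243]]
... * rho(a^-1) = [[1, 2], [0, 1]]  ->  [[-12157, -76618], [19813, 124869]]
... * rho(c) = [[7, 2], [-11, -3]]  ->  [[757699, 205540], [-1234868, -334981]]
... * rho(a^-1) = [[1, 2], [0, 1]]  ->  [[757699, 1720938], [-1234868, -2804717]]
... * rho(c^-1) = [[-3, -2], [11, 7]]  ->  [[16657221, 10531168], [-27147283, -17163283]]
... * rho(b) = [[-2, -9], [3, 13]]  ->  [[-1720938, -13009805], [2804717, 21202868]]
... * rho(c) = [[7, 2], [-11, -3]]  ->  [[131061289, 35587539], [-213598529, -57999170]]
tr = 131061289 + -57999170 = 73062119

73062119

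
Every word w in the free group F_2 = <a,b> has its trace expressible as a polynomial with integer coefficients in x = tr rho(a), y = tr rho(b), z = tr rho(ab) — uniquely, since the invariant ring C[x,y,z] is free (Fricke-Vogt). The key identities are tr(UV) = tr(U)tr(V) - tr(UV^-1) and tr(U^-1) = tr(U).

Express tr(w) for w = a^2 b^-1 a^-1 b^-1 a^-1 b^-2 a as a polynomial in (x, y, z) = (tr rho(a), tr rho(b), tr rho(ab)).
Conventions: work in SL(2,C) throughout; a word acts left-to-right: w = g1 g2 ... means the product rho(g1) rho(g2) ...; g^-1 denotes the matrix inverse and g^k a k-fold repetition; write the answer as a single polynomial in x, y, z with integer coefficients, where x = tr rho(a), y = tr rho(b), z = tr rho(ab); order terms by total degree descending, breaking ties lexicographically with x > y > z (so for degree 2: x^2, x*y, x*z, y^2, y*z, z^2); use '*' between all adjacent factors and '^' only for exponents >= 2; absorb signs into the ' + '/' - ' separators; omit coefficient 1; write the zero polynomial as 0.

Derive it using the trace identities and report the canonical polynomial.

x^3*y^2*z^2 - x^4*y*z - x^2*y*z^3 - x^3*y^2 - 2*x*y^2*z^2 + 4*x^2*y*z + y*z^3 + x^3 + 2*x*y^2 + x*z^2 - 2*y*z - 3*x

reduce: trace(b^-1 a) = trace(a)*trace(b) - trace(a b) = x*y - z
reduce: trace(b^2 a) = trace(b)*trace(a b) - trace(a) = y*z - x
so trace(b^2) = trace(b)*trace(b) - trace(1) = y^2 - 2
reduce: trace(b a^2 b) = trace(a)*trace(b^2 a) - trace(b^2) = x*y*z - x^2 - y^2 + 2
trace(b a b a) = trace(b a)*trace(b a) - trace(1) = z^2 - 2
trace(b a^2 b a) = trace(a)*trace(b a b a) - trace(b a b) = x*z^2 - y*z - x
reduce: trace(a^2 b a^-1 b) = trace(b a^2 b)*trace(a) - trace(b a^2 b a) = x^2*y*z - x^3 - x*y^2 - x*z^2 + y*z + 3*x
trace(a^-1 b^-1 a^2 b) = trace(a^2 b a^-1)*trace(b) - trace(a^2 b a^-1 b) = -x^2*y*z + x^3 + x*y^2 + x*z^2 - 3*x
reduce: trace(a^2 b^-1 a^-1 b^-1) = trace(a^-1 b^-1 a^2)*trace(b) - trace(a^-1 b^-1 a^2 b) = x^2*y*z - x^3 - x*z^2 - y*z + 3*x
reduce: trace(a^2) = trace(a)*trace(a) - trace(1) = x^2 - 2
trace(a^3) = trace(a)*trace(a^2) - trace(a) = x^3 - 3*x
trace(b a^2) = trace(a)*trace(b a) - trace(b) = x*z - y
reduce: trace(a b a^2) = trace(a)*trace(b a^2) - trace(b a) = x^2*z - x*y - z
reduce: trace(a b a^3) = trace(a)*trace(a b a^2) - trace(a b a) = x^3*z - x^2*y - 2*x*z + y
trace(a b a^3 b) = trace(a)*trace(a b a b a) - trace(a b a b) = x^2*z^2 - x*y*z - x^2 - z^2 + 2
trace(b a^3 b^-1 a) = trace(a b a^3)*trace(b) - trace(a b a^3 b) = x^3*y*z - x^2*y^2 - x^2*z^2 - x*y*z + x^2 + y^2 + z^2 - 2
so trace(b a^3 b^-1 a^-1) = trace(b a^3 b^-1)*trace(a) - trace(b a^3 b^-1 a) = -x^3*y*z + x^4 + x^2*y^2 + x^2*z^2 + x*y*z - 4*x^2 - y^2 - z^2 + 2
trace(a^-1 b a^3 b^-1 a^-1) = trace(b a^3 b^-1 a^-1)*trace(a) - trace(b a^3 b^-1) = -x^4*y*z + x^5 + x^3*y^2 + x^3*z^2 + x^2*y*z - 5*x^3 - x*y^2 - x*z^2 + 5*x
trace(b a^3 b) = trace(a)*trace(b^2 a^2) - trace(b^2 a) = x^2*y*z - x^3 - x*y^2 - y*z + 3*x
reduce: trace(b^2 a^3 b) = trace(b)*trace(b a^3 b) - trace(b a^3) = x^2*y^2*z - x^3*y - x*y^3 - x^2*z - y^2*z + 4*x*y + z
trace(b a b^2 a) = trace(b)*trace(a b a b) - trace(a b a) = y*z^2 - x*z - y
so trace(b a b^2) = trace(b)*trace(b a b) - trace(b a) = y^2*z - x*y - z
so trace(b a b^2 a^2) = trace(a)*trace(b a b^2 a) - trace(b a b^2) = x*y*z^2 - x^2*z - y^2*z + z
trace(b^2 a^3 b a) = trace(a)*trace(b a b^2 a^2) - trace(b a b^2 a) = x^2*y*z^2 - x^3*z - x*y^2*z - y*z^2 + 2*x*z + y
trace(b a^3 b a^-1 b) = trace(b^2 a^3 b)*trace(a) - trace(b^2 a^3 b a) = x^3*y^2*z - x^4*y - x^2*y^3 - x^2*y*z^2 + 4*x^2*y + y*z^2 - x*z - y
so trace(b a b a^3 b) = trace(b)*trace(a b a^3 b) - trace(a b a^3) = x^2*y*z^2 - x^3*z - x*y^2*z - y*z^2 + 2*x*z + y
so trace(b a b a b a) = trace(a b)*trace(a b a b) - trace(a^-1 b^-1) = z^3 - 3*z
trace(a b a b a b a) = trace(a)*trace(b a b a b a) - trace(b a b a b) = x*z^3 - y*z^2 - 2*x*z + y
trace(b a b a^3 b a) = trace(a)*trace(a b a b a b a) - trace(a b a b a b) = x^2*z^3 - x*y*z^2 - 2*x^2*z - z^3 + x*y + 3*z
trace(b a^3 b a^-1 b a) = trace(b a b a^3 b)*trace(a) - trace(b a b a^3 b a) = x^3*y*z^2 - x^4*z - x^2*y^2*z - x^2*z^3 + 4*x^2*z + z^3 - 3*z
trace(a^-1 b a^-1 b a^3 b) = trace(b a^3 b a^-1 b)*trace(a) - trace(b a^3 b a^-1 b a) = x^4*y^2*z - x^5*y - x^3*y^3 - 2*x^3*y*z^2 + x^4*z + x^2*y^2*z + x^2*z^3 + 4*x^3*y + x*y*z^2 - 5*x^2*z - z^3 - x*y + 3*z
trace(a^-1 b a^3 b^-1 a^-1 b) = trace(a^-1 b a^-1 b a^3)*trace(b) - trace(a^-1 b a^-1 b a^3 b) = -x^4*y^2*z + x^5*y + x^3*y^3 + 2*x^3*y*z^2 - x^4*z - x^2*z^3 - 5*x^3*y - x*y^3 - 2*x*y*z^2 + 5*x^2*z + y^2*z + z^3 + 4*x*y - 3*z
reduce: trace(a^3 b^-1 a^-1 b^-1 a^-1 b) = trace(a^-1 b a^3 b^-1 a^-1)*trace(b) - trace(a^-1 b a^3 b^-1 a^-1 b) = -x^3*y*z^2 + x^4*z + x^2*y^2*z + x^2*z^3 + x*y*z^2 - 5*x^2*z - y^2*z - z^3 + x*y + 3*z
so trace(a^3 b^-1 a^-1 b^-1 a^-1 b^-1) = trace(a^3 b^-1 a^-1 b^-1 a^-1)*trace(b) - trace(a^3 b^-1 a^-1 b^-1 a^-1 b) = x^3*y*z^2 - x^4*z - x^2*z^3 - x^3*y - 2*x*y*z^2 + 5*x^2*z + z^3 + 2*x*y - 3*z
trace(a^2 b^-1 a^-1 b^-1 a^-1 b^-2 a) = trace(a^3 b^-1 a^-1 b^-1 a^-1 b^-1)*trace(b) - trace(a^3 b^-1 a^-1 b^-1 a^-1) = x^3*y^2*z^2 - x^4*y*z - x^2*y*z^3 - x^3*y^2 - 2*x*y^2*z^2 + 4*x^2*y*z + y*z^3 + x^3 + 2*x*y^2 + x*z^2 - 2*y*z - 3*x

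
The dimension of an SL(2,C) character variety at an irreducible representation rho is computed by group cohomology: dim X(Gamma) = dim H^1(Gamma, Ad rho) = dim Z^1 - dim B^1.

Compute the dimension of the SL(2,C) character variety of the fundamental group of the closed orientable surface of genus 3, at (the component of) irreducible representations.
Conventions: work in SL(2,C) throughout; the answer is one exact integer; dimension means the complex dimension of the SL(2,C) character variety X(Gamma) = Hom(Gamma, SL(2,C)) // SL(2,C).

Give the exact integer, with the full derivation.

Gamma = pi_1(Sigma_3) = < a_1, b_1, ..., a_3, b_3 | prod [a_i, b_i] > has 2g = 6 generators and 1 relator.
Before the relator condition, cocycle space has dim 3*6 = 18.
H^2 = coker(d_2) is dual to H^0 = 0 at irreducible rho (Poincare duality), so d_2 is onto: dim Z^1 = 15.
As always at irreducible rho, dim B^1 = 3.
dim X = dim H^1 = 15 - 3 = 12.

12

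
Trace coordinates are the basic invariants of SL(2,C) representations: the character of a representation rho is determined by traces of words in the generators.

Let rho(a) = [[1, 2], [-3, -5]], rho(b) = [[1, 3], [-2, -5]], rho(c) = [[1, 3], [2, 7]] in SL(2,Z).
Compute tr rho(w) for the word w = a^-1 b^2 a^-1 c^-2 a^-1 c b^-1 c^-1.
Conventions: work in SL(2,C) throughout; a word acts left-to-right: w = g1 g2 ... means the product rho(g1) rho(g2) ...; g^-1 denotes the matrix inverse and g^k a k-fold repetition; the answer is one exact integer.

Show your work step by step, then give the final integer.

-155333

rho(a^-1) = [[-5, -2], [3, 1]]
... * rho(b) = [[1, 3], [-2, -5]]  ->  [[-1, -5], [1, 4]]
... * rho(b) = [[1, 3], [-2, -5]]  ->  [[9, 22], [-7, -17]]
... * rho(a^-1) = [[-5, -2], [3, 1]]  ->  [[21, 4], [-16, -3]]
... * rho(c^-1) = [[7, -3], [-2, 1]]  ->  [[139, -59], [-106, 45]]
... * rho(c^-1) = [[7, -3], [-2, 1]]  ->  [[1091, -476], [-832, 363]]
... * rho(a^-1) = [[-5, -2], [3, 1]]  ->  [[-6883, -2658], [5249, 2027]]
... * rho(c) = [[1, 3], [2, 7]]  ->  [[-12199, -39255], [9303, 29936]]
... * rho(b^-1) = [[-5, -3], [2, 1]]  ->  [[-17515, -2658], [13357, 2027]]
... * rho(c^-1) = [[7, -3], [-2, 1]]  ->  [[-117289, 49887], [89445, -38044]]
tr = -117289 + -38044 = -155333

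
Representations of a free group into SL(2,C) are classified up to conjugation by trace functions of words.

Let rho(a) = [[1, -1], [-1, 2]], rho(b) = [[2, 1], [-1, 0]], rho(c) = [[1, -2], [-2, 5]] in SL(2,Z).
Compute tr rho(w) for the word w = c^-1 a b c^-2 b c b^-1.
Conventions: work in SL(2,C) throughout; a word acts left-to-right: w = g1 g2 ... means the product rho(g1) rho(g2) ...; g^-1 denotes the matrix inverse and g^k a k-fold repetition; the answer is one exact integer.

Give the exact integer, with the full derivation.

rho(c^-1) = [[5, 2], [2, 1]]
... * rho(a) = [[1, -1], [-1, 2]]  ->  [[3, -1], [1, 0]]
... * rho(b) = [[2, 1], [-1, 0]]  ->  [[7, 3], [2, 1]]
... * rho(c^-1) = [[5, 2], [2, 1]]  ->  [[41, 17], [12, 5]]
... * rho(c^-1) = [[5, 2], [2, 1]]  ->  [[239, 99], [70, 29]]
... * rho(b) = [[2, 1], [-1, 0]]  ->  [[379, 239], [111, 70]]
... * rho(c) = [[1, -2], [-2, 5]]  ->  [[-99, 437], [-29, 128]]
... * rho(b^-1) = [[0, -1], [1, 2]]  ->  [[437, 973], [128, 285]]
tr = 437 + 285 = 722

722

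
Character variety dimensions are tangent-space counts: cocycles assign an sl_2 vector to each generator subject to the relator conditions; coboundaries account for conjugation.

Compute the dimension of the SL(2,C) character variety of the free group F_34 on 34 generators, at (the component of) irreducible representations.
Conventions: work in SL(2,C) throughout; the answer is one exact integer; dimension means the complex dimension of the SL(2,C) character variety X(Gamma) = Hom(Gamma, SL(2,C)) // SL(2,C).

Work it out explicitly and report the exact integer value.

99

Here Gamma is free of rank 34 — no relator constrains a cocycle.
A cocycle picks one sl_2 vector per generator freely, giving dim Z^1 = 3*34 = 102.
dim B^1 = 3: the coboundary map is injective because an irreducible image has centralizer 0 in sl_2.
dim X = dim H^1 = dim Z^1 - dim B^1 = 102 - 3 = 99.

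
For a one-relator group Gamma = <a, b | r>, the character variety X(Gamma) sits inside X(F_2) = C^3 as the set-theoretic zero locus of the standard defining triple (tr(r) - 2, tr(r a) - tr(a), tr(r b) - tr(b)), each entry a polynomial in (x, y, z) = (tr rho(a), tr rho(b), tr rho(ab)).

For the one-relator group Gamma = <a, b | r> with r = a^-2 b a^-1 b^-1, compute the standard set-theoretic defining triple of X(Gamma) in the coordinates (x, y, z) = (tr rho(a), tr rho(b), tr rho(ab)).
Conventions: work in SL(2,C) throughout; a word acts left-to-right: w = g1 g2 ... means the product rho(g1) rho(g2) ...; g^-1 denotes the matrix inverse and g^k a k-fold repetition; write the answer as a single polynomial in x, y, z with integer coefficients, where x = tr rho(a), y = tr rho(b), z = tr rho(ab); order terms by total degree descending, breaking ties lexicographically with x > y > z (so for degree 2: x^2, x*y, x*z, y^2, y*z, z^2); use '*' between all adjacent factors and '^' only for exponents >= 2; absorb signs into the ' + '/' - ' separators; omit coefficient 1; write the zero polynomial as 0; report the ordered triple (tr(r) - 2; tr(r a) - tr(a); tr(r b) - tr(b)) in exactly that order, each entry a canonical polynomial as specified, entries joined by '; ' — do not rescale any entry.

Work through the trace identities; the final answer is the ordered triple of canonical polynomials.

x^2*y*z - x*y^2 - x*z^2 + x - 2; x*y*z - y^2 - z^2 - x + 2; x^3*y - x^2*z - 2*x*y - y + z

reduce: trace(a^-1) = trace(a) = x
so trace(a b a) = trace(a)*trace(b a) - trace(b)  (reduce the a square) = x*z - y
so trace(a b a b) = trace(a b)*trace(a b) - trace(1)  (split on a) = z^2 - 2
reduce: trace(b^-1 a b a) = trace(a b a)*trace(b) - trace(a b a b)  (eliminate b^-1) = x*y*z - y^2 - z^2 + 2
trace(b a^-1 b^-1 a) = trace(b^-1 a b)*trace(a) - trace(b^-1 a b a)  (eliminate a^-1) = -x*y*z + x^2 + y^2 + z^2 - 2
so trace(a^-1 b a^-1 b^-1) = trace(b a^-1 b^-1)*trace(a) - trace(b a^-1 b^-1 a)  (eliminate a^-1) = x*y*z - y^2 - z^2 + 2
so trace(a^-2 b a^-1 b^-1) = trace(a^-1 b a^-1 b^-1)*trace(a) - trace(a^-1 b a^-1 b^-1 a)  (eliminate a^-1) = x^2*y*z - x*y^2 - x*z^2 + x
trace(a^-1 b) = trace(b)*trace(a) - trace(b a) = x*y - z
trace(a^-1 b a^-1) = trace(a^-1 b)*trace(a) - trace(a^-1 b a) = x^2*y - x*z - y
reduce: trace(a^-2 b a^-1) = trace(a^-1 b a^-1)*trace(a) - trace(a^-1 b) = x^3*y - x^2*z - 2*x*y + z
assemble the triple (trace(r) - 2; trace(r a) - x; trace(r b) - y)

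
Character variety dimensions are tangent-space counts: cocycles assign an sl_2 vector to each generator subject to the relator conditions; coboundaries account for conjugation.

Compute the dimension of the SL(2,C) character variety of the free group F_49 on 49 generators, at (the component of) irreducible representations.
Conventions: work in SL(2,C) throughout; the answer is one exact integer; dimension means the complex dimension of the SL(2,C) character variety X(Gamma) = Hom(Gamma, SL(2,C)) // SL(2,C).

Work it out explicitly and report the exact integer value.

144

The free group F_49: 49 generators, no relators.
A cocycle picks one sl_2 vector per generator freely, giving dim Z^1 = 3*49 = 147.
Irreducibility makes the coboundary map sl_2 -> Z^1 injective (trivial centralizer), so dim B^1 = 3.
dim X = dim H^1 = dim Z^1 - dim B^1 = 147 - 3 = 144.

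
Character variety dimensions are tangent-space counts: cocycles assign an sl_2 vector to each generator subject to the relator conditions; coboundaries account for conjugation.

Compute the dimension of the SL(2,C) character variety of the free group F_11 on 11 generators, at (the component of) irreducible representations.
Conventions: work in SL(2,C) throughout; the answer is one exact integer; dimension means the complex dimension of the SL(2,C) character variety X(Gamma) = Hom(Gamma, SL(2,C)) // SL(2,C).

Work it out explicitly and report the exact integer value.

30

The free group F_11: 11 generators, no relators.
So Z^1 = (sl_2)^11 in full: dim Z^1 = 33.
dim B^1 = 3: the coboundary map is injective because an irreducible image has centralizer 0 in sl_2.
dim X = dim H^1 = dim Z^1 - dim B^1 = 33 - 3 = 30.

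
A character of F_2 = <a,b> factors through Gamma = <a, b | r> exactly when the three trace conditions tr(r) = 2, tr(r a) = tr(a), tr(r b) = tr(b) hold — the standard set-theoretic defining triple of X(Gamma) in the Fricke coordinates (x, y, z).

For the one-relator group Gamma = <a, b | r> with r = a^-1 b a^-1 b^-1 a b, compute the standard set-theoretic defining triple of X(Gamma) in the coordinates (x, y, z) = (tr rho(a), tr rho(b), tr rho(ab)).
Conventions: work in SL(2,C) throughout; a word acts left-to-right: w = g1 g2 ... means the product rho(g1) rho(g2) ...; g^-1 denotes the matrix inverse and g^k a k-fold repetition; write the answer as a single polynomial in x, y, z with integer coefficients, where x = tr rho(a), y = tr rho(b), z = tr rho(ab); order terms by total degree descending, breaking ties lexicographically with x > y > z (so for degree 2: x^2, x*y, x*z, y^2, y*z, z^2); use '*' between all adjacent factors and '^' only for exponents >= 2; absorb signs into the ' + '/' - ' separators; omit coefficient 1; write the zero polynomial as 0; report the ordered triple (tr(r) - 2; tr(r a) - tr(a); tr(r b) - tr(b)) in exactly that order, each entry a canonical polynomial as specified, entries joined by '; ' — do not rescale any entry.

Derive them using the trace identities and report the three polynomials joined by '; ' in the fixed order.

next, trace(b^2 a) = trace(b)*trace(a b) - trace(a)  (reduce the b square) = y*z - x
trace(b^2) = trace(b)*trace(b) - trace(1)  (reduce the b square) = y^2 - 2
trace(b a^2 b) = trace(a)*trace(b^2 a) - trace(b^2)  (reduce the a square) = x*y*z - x^2 - y^2 + 2
and trace(b a b a) = trace(a b)*trace(a b) - trace(1)  (split on a) = z^2 - 2
trace(b a^2 b a) = trace(a)*trace(b a b a) - trace(b a b)  (reduce the a square) = x*z^2 - y*z - x
trace(a b a^-1 b a) = trace(b a^2 b)*trace(a) - trace(b a^2 b a)  (eliminate a^-1) = x^2*y*z - x^3 - x*y^2 - x*z^2 + y*z + 3*x
and trace(a b a) = trace(a)*trace(b a) - trace(b)  (reduce the a square) = x*z - y
next, trace(b a b a b) = trace(b)*trace(a b a b) - trace(a b a)  (reduce the b square) = y*z^2 - x*z - y
and trace(b a b a b a) = trace(b a b a)*trace(b a) - trace(a b)  (split on b) = z^3 - 3*z
and trace(a b a^-1 b a b) = trace(b a b a b)*trace(a) - trace(b a b a b a)  (eliminate a^-1) = x*y*z^2 - x^2*z - z^3 - x*y + 3*z
and trace(b^-1 a b a^-1 b a) = trace(a b a^-1 b a)*trace(b) - trace(a b a^-1 b a b)  (eliminate b^-1) = x^2*y^2*z - x^3*y - x*y^3 - 2*x*y*z^2 + x^2*z + y^2*z + z^3 + 4*x*y - 3*z
next, trace(a^-1 b a^-1 b^-1 a b) = trace(b^-1 a b a^-1 b)*trace(a) - trace(b^-1 a b a^-1 b a)  (eliminate a^-1) = -x^2*y^2*z + x^3*y + x*y^3 + 2*x*y*z^2 - x^2*z - y^2*z - z^3 - 3*x*y + 3*z
next, trace(b^-1 a b^2 a) = trace(a b^2 a)*trace(b) - trace(a b^2 a b) = x*y^2*z - x^2*y - y^3 - y*z^2 + x*z + 3*y
trace(b a^-1 b^-1 a b) = trace(b^-1 a b^2)*trace(a) - trace(b^-1 a b^2 a) = -x*y^2*z + x^2*y + y^3 + y*z^2 - 3*y
and trace(b^3) = trace(b)*trace(b^2) - trace(b) = y^3 - 3*y
trace(b^3 a) = trace(b)*trace(b a b) - trace(b a) = y^2*z - x*y - z
trace(b^2 a^-1 b) = trace(b^3)*trace(a) - trace(b^3 a) = x*y^3 - y^2*z - 2*x*y + z
next, trace(b^2 a b^2) = trace(b)*trace(b a b^2) - trace(b a b) = y^3*z - x*y^2 - 2*y*z + x
next, trace(b^2 a b^2 a) = trace(b)*trace(a b^2 a b) - trace(a b^2 a) = y^2*z^2 - 2*x*y*z + x^2 - 2
and trace(b a b^2 a^-1 b) = trace(b^2 a b^2)*trace(a) - trace(b^2 a b^2 a) = x*y^3*z - x^2*y^2 - y^2*z^2 + 2
trace(b a b a b^2) = trace(b)*trace(a b a b^2) - trace(a b a b) = y^2*z^2 - x*y*z - y^2 - z^2 + 2
trace(b a b a b^2 a) = trace(b)*trace(a b a b a b) - trace(a b a b a) = y*z^3 - x*z^2 - 2*y*z + x
trace(b a b^2 a^-1 b a) = trace(b a b a b^2)*trace(a) - trace(b a b a b^2 a) = x*y^2*z^2 - x^2*y*z - y*z^3 - x*y^2 + 2*y*z + x
trace(a b^2 a^-1 b a^-1 b) = trace(b a b^2 a^-1 b)*trace(a) - trace(b a b^2 a^-1 b a) = x^2*y^3*z - x^3*y^2 - 2*x*y^2*z^2 + x^2*y*z + y*z^3 + x*y^2 - 2*y*z + x
trace(a^-1 b a^-1 b^-1 a b^2) = trace(a b^2 a^-1 b a^-1)*trace(b) - trace(a b^2 a^-1 b a^-1 b) = -x^2*y^3*z + x^3*y^2 + x*y^4 + 2*x*y^2*z^2 - x^2*y*z - y^3*z - y*z^3 - 3*x*y^2 + 3*y*z - x
assemble the triple (trace(r) - 2; trace(r a) - x; trace(r b) - y)

-x^2*y^2*z + x^3*y + x*y^3 + 2*x*y*z^2 - x^2*z - y^2*z - z^3 - 3*x*y + 3*z - 2; -x*y^2*z + x^2*y + y^3 + y*z^2 - x - 3*y; -x^2*y^3*z + x^3*y^2 + x*y^4 + 2*x*y^2*z^2 - x^2*y*z - y^3*z - y*z^3 - 3*x*y^2 + 3*y*z - x - y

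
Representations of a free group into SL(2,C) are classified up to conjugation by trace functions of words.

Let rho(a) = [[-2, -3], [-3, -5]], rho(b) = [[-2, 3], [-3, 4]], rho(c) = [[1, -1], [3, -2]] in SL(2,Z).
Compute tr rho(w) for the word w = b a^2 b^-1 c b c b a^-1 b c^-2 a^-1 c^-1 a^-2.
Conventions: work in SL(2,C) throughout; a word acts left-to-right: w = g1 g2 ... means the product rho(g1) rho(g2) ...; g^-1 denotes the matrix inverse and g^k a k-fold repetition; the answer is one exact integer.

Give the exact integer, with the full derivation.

-117202

rho(b) = [[-2, 3], [-3, 4]]
... * rho(a) = [[-2, -3], [-3, -5]]  ->  [[-5, -9], [-6, -11]]
... * rho(a) = [[-2, -3], [-3, -5]]  ->  [[37, 60], [45, 73]]
... * rho(b^-1) = [[4, -3], [3, -2]]  ->  [[328, -231], [399, -281]]
... * rho(c) = [[1, -1], [3, -2]]  ->  [[-365, 134], [-444, 163]]
... * rho(b) = [[-2, 3], [-3, 4]]  ->  [[328, -559], [399, -680]]
... * rho(c) = [[1, -1], [3, -2]]  ->  [[-1349, 790], [-1641, 961]]
... * rho(b) = [[-2, 3], [-3, 4]]  ->  [[328, -887], [399, -1079]]
... * rho(a^-1) = [[-5, 3], [3, -2]]  ->  [[-4301, 2758], [-5232, 3355]]
... * rho(b) = [[-2, 3], [-3, 4]]  ->  [[328, -1871], [399, -2276]]
... * rho(c^-1) = [[-2, 1], [-3, 1]]  ->  [[4957, -1543], [6030, -1877]]
... * rho(c^-1) = [[-2, 1], [-3, 1]]  ->  [[-5285, 3414], [-6429, 4153]]
... * rho(a^-1) = [[-5, 3], [3, -2]]  ->  [[36667, -22683], [44604, -27593]]
... * rho(c^-1) = [[-2, 1], [-3, 1]]  ->  [[-5285, 13984], [-6429, 17011]]
... * rho(a^-1) = [[-5, 3], [3, -2]]  ->  [[68377, -43823], [83178, -53309]]
... * rho(a^-1) = [[-5, 3], [3, -2]]  ->  [[-473354, 292777], [-575817, 356152]]
tr = -473354 + 356152 = -117202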